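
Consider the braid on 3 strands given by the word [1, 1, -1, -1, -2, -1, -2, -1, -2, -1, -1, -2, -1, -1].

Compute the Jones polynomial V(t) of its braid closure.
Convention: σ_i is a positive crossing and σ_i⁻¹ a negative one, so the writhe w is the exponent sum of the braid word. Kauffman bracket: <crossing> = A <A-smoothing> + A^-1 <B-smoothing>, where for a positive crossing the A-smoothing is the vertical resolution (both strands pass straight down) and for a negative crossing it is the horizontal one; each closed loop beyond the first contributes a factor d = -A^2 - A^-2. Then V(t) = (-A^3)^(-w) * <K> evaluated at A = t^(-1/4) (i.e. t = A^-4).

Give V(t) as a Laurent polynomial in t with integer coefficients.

t^-4 + t^-6 - t^-10

Derivation:
The presented braid s1 s1 s1^-1 s1^-1 s2^-1 s1^-1 s2^-1 s1^-1 s2^-1 s1^-1 s1^-1 s2^-1 s1^-1 s1^-1 on 3 strands reduces by inverse Markov moves (closure unchanged at each step):
  Deconjugate: the word is γ·β·γ⁻¹ with γ = s1 s1 (prefix) and γ⁻¹ = s1^-1 s1^-1 (suffix); strip both.
Reduced to β = s1^-1 s1^-1 s2^-1 s1^-1 s2^-1 s1^-1 s2^-1 s1^-1 s1^-1 s2^-1 on 3 strands, 10 crossings.
Compute on β:
Braid: s1^-1 s1^-1 s2^-1 s1^-1 s2^-1 s1^-1 s2^-1 s1^-1 s1^-1 s2^-1 on 3 strands, 10 crossings.
Writhe w = (#positive) - (#negative) = 0 - 10 = -10.
State-sum expansion of <K>. There are 2^10 = 1024 states.
Each crossing splits two ways (0=vertical, 1=horizontal). The state's weight is A^(#A-smoothings - #B-smoothings) * d^(loops - 1).
Tabulate the states by total A-exponent and number of loops L (A-exp: L × count):
  A^10: L=3 ×1
  A^8: L=2 ×4, L=4 ×6
  A^6: L=1 ×4, L=3 ×30, L=5 ×11
  A^4: L=2 ×48, L=4 ×65, L=6 ×7
  A^2: L=1 ×24, L=3 ×140, L=5 ×45, L=7 ×1
  A^0: L=2 ×129, L=4 ×117, L=6 ×6
  A^-2: L=1 ×43, L=3 ×151, L=5 ×16
  A^-4: L=2 ×96, L=4 ×24
  A^-6: L=1 ×24, L=3 ×21
  A^-8: L=2 ×10
  A^-10: L=3 ×1
Each group contributes A^e * Σ count * d^(L-1):
Powers of d = -A^2 - A^-2: d^2 = A^4 + 2 + A^-4; d^3 = -A^6 - 3*A^2 - 3*A^-2 - A^-6; d^4 = A^8 + 4*A^4 + 6 + 4*A^-4 + A^-8; d^5 = -A^10 - 5*A^6 - 10*A^2 - 10*A^-2 - 5*A^-6 - A^-10; d^6 = A^12 + 6*A^8 + 15*A^4 + 20 + 15*A^-4 + 6*A^-8 + A^-12.
  A^10 * (d^2) = A^14 + 2*A^10 + A^6
  A^8 * (4*d + 6*d^3) = -6*A^14 - 22*A^10 - 22*A^6 - 6*A^2
  A^6 * (4 + 30*d^2 + 11*d^4) = 11*A^14 + 74*A^10 + 130*A^6 + 74*A^2 + 11*A^-2
  A^4 * (48*d + 65*d^3 + 7*d^5) = -7*A^14 - 100*A^10 - 313*A^6 - 313*A^2 - 100*A^-2 - 7*A^-6
  A^2 * (24 + 140*d^2 + 45*d^4 + d^6) = A^14 + 51*A^10 + 335*A^6 + 594*A^2 + 335*A^-2 + 51*A^-6 + A^-10
  A^0 * (129*d + 117*d^3 + 6*d^5) = -6*A^10 - 147*A^6 - 540*A^2 - 540*A^-2 - 147*A^-6 - 6*A^-10
  A^-2 * (43 + 151*d^2 + 16*d^4) = 16*A^6 + 215*A^2 + 441*A^-2 + 215*A^-6 + 16*A^-10
  A^-4 * (96*d + 24*d^3) = -24*A^2 - 168*A^-2 - 168*A^-6 - 24*A^-10
  A^-6 * (24 + 21*d^2) = 21*A^-2 + 66*A^-6 + 21*A^-10
  A^-8 * (10*d) = -10*A^-6 - 10*A^-10
  A^-10 * (d^2) = A^-6 + 2*A^-10 + A^-14
Summing the groups: <K> = -A^10 + A^-6 + A^-14
Normalise by the writhe: (-A^3)^(-w) = (-A^3)^(10) = A^30, so f(A) = A^30 * <K> = -A^40 + A^24 + A^16.
Substitute A = t^(-1/4), i.e. A^e → t^(-e/4): V(t) = t^-4 + t^-6 - t^-10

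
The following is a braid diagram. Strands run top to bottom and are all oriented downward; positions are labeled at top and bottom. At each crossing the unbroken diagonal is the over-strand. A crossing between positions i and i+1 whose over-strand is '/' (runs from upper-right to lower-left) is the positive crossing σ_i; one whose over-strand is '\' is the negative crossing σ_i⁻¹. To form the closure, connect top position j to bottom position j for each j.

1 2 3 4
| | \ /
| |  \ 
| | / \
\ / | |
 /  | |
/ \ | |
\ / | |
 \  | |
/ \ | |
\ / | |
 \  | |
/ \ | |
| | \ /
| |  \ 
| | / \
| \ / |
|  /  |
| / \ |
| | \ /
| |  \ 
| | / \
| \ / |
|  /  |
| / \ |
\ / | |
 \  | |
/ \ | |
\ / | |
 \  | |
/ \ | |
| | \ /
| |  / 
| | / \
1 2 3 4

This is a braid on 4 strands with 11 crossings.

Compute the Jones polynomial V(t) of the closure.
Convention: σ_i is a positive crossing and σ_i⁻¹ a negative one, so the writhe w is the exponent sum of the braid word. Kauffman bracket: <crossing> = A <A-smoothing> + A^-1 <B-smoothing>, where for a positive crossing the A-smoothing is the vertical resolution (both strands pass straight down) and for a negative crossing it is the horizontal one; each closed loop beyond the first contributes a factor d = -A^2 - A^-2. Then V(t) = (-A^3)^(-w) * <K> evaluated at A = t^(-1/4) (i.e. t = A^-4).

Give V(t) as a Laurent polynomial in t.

Reading the diagram top to bottom ('/'-over between positions i,i+1 = s_i, '\'-over = s_i^-1): braid word = s3^-1 s1 s1^-1 s1^-1 s3^-1 s2 s3^-1 s2 s1^-1 s1^-1 s3.
The presented braid s3^-1 s1 s1^-1 s1^-1 s3^-1 s2 s3^-1 s2 s1^-1 s1^-1 s3 on 4 strands reduces by inverse Markov moves (closure unchanged at each step):
  Deconjugate: the word is γ·β·γ⁻¹ with γ = s3^-1 s1 (prefix) and γ⁻¹ = s1^-1 s3 (suffix); strip both.
Reduced to β = s1^-1 s1^-1 s3^-1 s2 s3^-1 s2 s1^-1 on 4 strands, 7 crossings.
Compute on β:
Braid: s1^-1 s1^-1 s3^-1 s2 s3^-1 s2 s1^-1 on 4 strands, 7 crossings.
Writhe w = (#positive) - (#negative) = 2 - 5 = -3.
Computing the Kauffman bracket via state sum. There are 2^7 = 128 states.
Each crossing splits two ways (0=vertical, 1=horizontal). The state's weight is A^(#A-smoothings - #B-smoothings) * d^(loops - 1).
Tabulate the states by total A-exponent and number of loops L (A-exp: L × count):
  A^7: L=5 ×1
  A^5: L=4 ×7
  A^3: L=3 ×20, L=5 ×1
  A^1: L=2 ×27, L=4 ×8
  A^-1: L=1 ×15, L=3 ×19, L=5 ×1
  A^-3: L=2 ×17, L=4 ×4
  A^-5: L=3 ×7
  A^-7: L=4 ×1
Each group contributes A^e * Σ count * d^(L-1):
Powers of d = -A^2 - A^-2: d^2 = A^4 + 2 + A^-4; d^3 = -A^6 - 3*A^2 - 3*A^-2 - A^-6; d^4 = A^8 + 4*A^4 + 6 + 4*A^-4 + A^-8.
  A^7 * (d^4) = A^15 + 4*A^11 + 6*A^7 + 4*A^3 + A^-1
  A^5 * (7*d^3) = -7*A^11 - 21*A^7 - 21*A^3 - 7*A^-1
  A^3 * (20*d^2 + d^4) = A^11 + 24*A^7 + 46*A^3 + 24*A^-1 + A^-5
  A^1 * (27*d + 8*d^3) = -8*A^7 - 51*A^3 - 51*A^-1 - 8*A^-5
  A^-1 * (15 + 19*d^2 + d^4) = A^7 + 23*A^3 + 59*A^-1 + 23*A^-5 + A^-9
  A^-3 * (17*d + 4*d^3) = -4*A^3 - 29*A^-1 - 29*A^-5 - 4*A^-9
  A^-5 * (7*d^2) = 7*A^-1 + 14*A^-5 + 7*A^-9
  A^-7 * (d^3) = -A^-1 - 3*A^-5 - 3*A^-9 - A^-13
Summing the groups: <K> = A^15 - 2*A^11 + 2*A^7 - 3*A^3 + 3*A^-1 - 2*A^-5 + A^-9 - A^-13
Normalise by the writhe: (-A^3)^(-w) = (-A^3)^(3) = -A^9, so f(A) = -A^9 * <K> = -A^24 + 2*A^20 - 2*A^16 + 3*A^12 - 3*A^8 + 2*A^4 - 1 + A^-4.
Substitute A = t^(-1/4), i.e. A^e → t^(-e/4): V(t) = t - 1 + 2*t^-1 - 3*t^-2 + 3*t^-3 - 2*t^-4 + 2*t^-5 - t^-6

Answer: t - 1 + 2*t^-1 - 3*t^-2 + 3*t^-3 - 2*t^-4 + 2*t^-5 - t^-6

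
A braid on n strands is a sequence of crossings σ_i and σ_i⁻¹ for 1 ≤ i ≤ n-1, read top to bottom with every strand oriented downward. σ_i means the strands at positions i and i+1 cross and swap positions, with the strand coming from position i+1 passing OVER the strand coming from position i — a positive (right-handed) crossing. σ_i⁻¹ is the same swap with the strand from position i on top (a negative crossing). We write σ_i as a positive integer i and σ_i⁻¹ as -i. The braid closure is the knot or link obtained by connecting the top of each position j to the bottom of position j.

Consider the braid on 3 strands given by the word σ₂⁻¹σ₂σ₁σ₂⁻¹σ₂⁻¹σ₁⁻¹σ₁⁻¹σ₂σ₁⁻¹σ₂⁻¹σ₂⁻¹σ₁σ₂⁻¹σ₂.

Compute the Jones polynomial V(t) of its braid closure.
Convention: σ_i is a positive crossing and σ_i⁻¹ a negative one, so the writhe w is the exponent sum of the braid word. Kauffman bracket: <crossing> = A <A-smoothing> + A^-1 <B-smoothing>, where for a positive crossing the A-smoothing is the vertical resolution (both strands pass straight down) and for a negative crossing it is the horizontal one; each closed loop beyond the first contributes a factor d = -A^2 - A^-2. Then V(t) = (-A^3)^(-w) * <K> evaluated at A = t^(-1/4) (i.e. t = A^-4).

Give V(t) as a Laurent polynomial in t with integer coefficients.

The presented braid s2^-1 s2 s1 s2^-1 s2^-1 s1^-1 s1^-1 s2 s1^-1 s2^-1 s2^-1 s1 s2^-1 s2 on 3 strands reduces by inverse Markov moves (closure unchanged at each step):
  Deconjugate: the word is γ·β·γ⁻¹ with γ = s2^-1 s2 (prefix) and γ⁻¹ = s2^-1 s2 (suffix); strip both.
Reduced to β = s1 s2^-1 s2^-1 s1^-1 s1^-1 s2 s1^-1 s2^-1 s2^-1 s1 on 3 strands, 10 crossings.
Compute on β:
Braid: s1 s2^-1 s2^-1 s1^-1 s1^-1 s2 s1^-1 s2^-1 s2^-1 s1 on 3 strands, 10 crossings.
Writhe w = (#positive) - (#negative) = 3 - 7 = -4.
Enumerate smoothing states for the bracket polynomial. There are 2^10 = 1024 states.
Each crossing splits two ways (0=vertical, 1=horizontal). The state's weight is A^(#A-smoothings - #B-smoothings) * d^(loops - 1).
Tabulate the states by total A-exponent and number of loops L (A-exp: L × count):
  A^10: L=6 ×1
  A^8: L=5 ×10
  A^6: L=4 ×43, L=6 ×2
  A^4: L=3 ×98, L=5 ×22
  A^2: L=2 ×118, L=4 ×88, L=6 ×4
  A^0: L=1 ×60, L=3 ×162, L=5 ×30
  A^-2: L=2 ×128, L=4 ×79, L=6 ×3
  A^-4: L=1 ×23, L=3 ×84, L=5 ×13
  A^-6: L=2 ×27, L=4 ×18
  A^-8: L=1 ×2, L=3 ×8
  A^-10: L=2 ×1
Each group contributes A^e * Σ count * d^(L-1):
Powers of d = -A^2 - A^-2: d^2 = A^4 + 2 + A^-4; d^3 = -A^6 - 3*A^2 - 3*A^-2 - A^-6; d^4 = A^8 + 4*A^4 + 6 + 4*A^-4 + A^-8; d^5 = -A^10 - 5*A^6 - 10*A^2 - 10*A^-2 - 5*A^-6 - A^-10.
  A^10 * (d^5) = -A^20 - 5*A^16 - 10*A^12 - 10*A^8 - 5*A^4 - 1
  A^8 * (10*d^4) = 10*A^16 + 40*A^12 + 60*A^8 + 40*A^4 + 10
  A^6 * (43*d^3 + 2*d^5) = -2*A^16 - 53*A^12 - 149*A^8 - 149*A^4 - 53 - 2*A^-4
  A^4 * (98*d^2 + 22*d^4) = 22*A^12 + 186*A^8 + 328*A^4 + 186 + 22*A^-4
  A^2 * (118*d + 88*d^3 + 4*d^5) = -4*A^12 - 108*A^8 - 422*A^4 - 422 - 108*A^-4 - 4*A^-8
  A^0 * (60 + 162*d^2 + 30*d^4) = 30*A^8 + 282*A^4 + 564 + 282*A^-4 + 30*A^-8
  A^-2 * (128*d + 79*d^3 + 3*d^5) = -3*A^8 - 94*A^4 - 395 - 395*A^-4 - 94*A^-8 - 3*A^-12
  A^-4 * (23 + 84*d^2 + 13*d^4) = 13*A^4 + 136 + 269*A^-4 + 136*A^-8 + 13*A^-12
  A^-6 * (27*d + 18*d^3) = -18 - 81*A^-4 - 81*A^-8 - 18*A^-12
  A^-8 * (2 + 8*d^2) = 8*A^-4 + 18*A^-8 + 8*A^-12
  A^-10 * (d) = -A^-8 - A^-12
Summing the groups: <K> = -A^20 + 3*A^16 - 5*A^12 + 6*A^8 - 7*A^4 + 7 - 5*A^-4 + 4*A^-8 - A^-12
Normalise by the writhe: (-A^3)^(-w) = (-A^3)^(4) = A^12, so f(A) = A^12 * <K> = -A^32 + 3*A^28 - 5*A^24 + 6*A^20 - 7*A^16 + 7*A^12 - 5*A^8 + 4*A^4 - 1.
Substitute A = t^(-1/4), i.e. A^e → t^(-e/4): V(t) = -1 + 4*t^-1 - 5*t^-2 + 7*t^-3 - 7*t^-4 + 6*t^-5 - 5*t^-6 + 3*t^-7 - t^-8

Answer: -1 + 4*t^-1 - 5*t^-2 + 7*t^-3 - 7*t^-4 + 6*t^-5 - 5*t^-6 + 3*t^-7 - t^-8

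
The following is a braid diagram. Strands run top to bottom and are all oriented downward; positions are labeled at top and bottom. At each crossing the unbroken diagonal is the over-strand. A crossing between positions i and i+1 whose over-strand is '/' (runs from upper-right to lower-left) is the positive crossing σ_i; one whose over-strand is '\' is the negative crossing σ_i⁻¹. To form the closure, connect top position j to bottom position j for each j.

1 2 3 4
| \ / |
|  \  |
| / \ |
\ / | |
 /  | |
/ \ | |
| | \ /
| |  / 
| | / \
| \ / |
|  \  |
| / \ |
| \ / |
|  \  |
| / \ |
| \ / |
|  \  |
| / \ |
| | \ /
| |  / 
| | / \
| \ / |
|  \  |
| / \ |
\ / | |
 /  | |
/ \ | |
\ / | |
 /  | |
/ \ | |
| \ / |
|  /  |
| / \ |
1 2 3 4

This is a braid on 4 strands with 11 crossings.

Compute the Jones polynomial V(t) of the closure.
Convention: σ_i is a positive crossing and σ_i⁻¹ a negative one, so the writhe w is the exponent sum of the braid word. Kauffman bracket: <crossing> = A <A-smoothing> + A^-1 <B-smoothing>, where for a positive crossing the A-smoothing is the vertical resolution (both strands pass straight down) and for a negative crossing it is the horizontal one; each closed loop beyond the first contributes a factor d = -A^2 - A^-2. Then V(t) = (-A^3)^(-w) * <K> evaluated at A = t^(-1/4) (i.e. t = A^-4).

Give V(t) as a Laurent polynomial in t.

Reading the diagram top to bottom ('/'-over between positions i,i+1 = s_i, '\'-over = s_i^-1): braid word = s2^-1 s1 s3 s2^-1 s2^-1 s2^-1 s3 s2^-1 s1 s1 s2.
The presented braid s2^-1 s1 s3 s2^-1 s2^-1 s2^-1 s3 s2^-1 s1 s1 s2 on 4 strands reduces by inverse Markov moves (closure unchanged at each step):
  Deconjugate: the word is γ·β·γ⁻¹ with γ = s2^-1 (prefix) and γ⁻¹ = s2 (suffix); strip both.
Reduced to β = s1 s3 s2^-1 s2^-1 s2^-1 s3 s2^-1 s1 s1 on 4 strands, 9 crossings.
Compute on β:
Braid: s1 s3 s2^-1 s2^-1 s2^-1 s3 s2^-1 s1 s1 on 4 strands, 9 crossings.
Writhe w = (#positive) - (#negative) = 5 - 4 = 1.
Computing the Kauffman bracket via state sum. There are 2^9 = 512 states.
For each crossing: s=0 is the vertical smoothing, s=1 horizontal. Crossing k contributes A^(sign_k * (1 - 2*s_k)); loop factor d = -A^2 - A^-2.
Tabulate the states by total A-exponent and number of loops L (A-exp: L × count):
  A^9: L=6 ×1
  A^7: L=5 ×9
  A^5: L=4 ×33, L=6 ×3
  A^3: L=3 ×64, L=5 ×19, L=7 ×1
  A^1: L=2 ×68, L=4 ×52, L=6 ×6
  A^-1: L=1 ×33, L=3 ×75, L=5 ×18
  A^-3: L=2 ×51, L=4 ×32, L=6 ×1
  A^-5: L=3 ×32, L=5 ×4
  A^-7: L=4 ×9
  A^-9: L=5 ×1
Each group contributes A^e * Σ count * d^(L-1):
Powers of d = -A^2 - A^-2: d^2 = A^4 + 2 + A^-4; d^3 = -A^6 - 3*A^2 - 3*A^-2 - A^-6; d^4 = A^8 + 4*A^4 + 6 + 4*A^-4 + A^-8; d^5 = -A^10 - 5*A^6 - 10*A^2 - 10*A^-2 - 5*A^-6 - A^-10; d^6 = A^12 + 6*A^8 + 15*A^4 + 20 + 15*A^-4 + 6*A^-8 + A^-12.
  A^9 * (d^5) = -A^19 - 5*A^15 - 10*A^11 - 10*A^7 - 5*A^3 - A^-1
  A^7 * (9*d^4) = 9*A^15 + 36*A^11 + 54*A^7 + 36*A^3 + 9*A^-1
  A^5 * (33*d^3 + 3*d^5) = -3*A^15 - 48*A^11 - 129*A^7 - 129*A^3 - 48*A^-1 - 3*A^-5
  A^3 * (64*d^2 + 19*d^4 + d^6) = A^15 + 25*A^11 + 155*A^7 + 262*A^3 + 155*A^-1 + 25*A^-5 + A^-9
  A^1 * (68*d + 52*d^3 + 6*d^5) = -6*A^11 - 82*A^7 - 284*A^3 - 284*A^-1 - 82*A^-5 - 6*A^-9
  A^-1 * (33 + 75*d^2 + 18*d^4) = 18*A^7 + 147*A^3 + 291*A^-1 + 147*A^-5 + 18*A^-9
  A^-3 * (51*d + 32*d^3 + d^5) = -A^7 - 37*A^3 - 157*A^-1 - 157*A^-5 - 37*A^-9 - A^-13
  A^-5 * (32*d^2 + 4*d^4) = 4*A^3 + 48*A^-1 + 88*A^-5 + 48*A^-9 + 4*A^-13
  A^-7 * (9*d^3) = -9*A^-1 - 27*A^-5 - 27*A^-9 - 9*A^-13
  A^-9 * (d^4) = A^-1 + 4*A^-5 + 6*A^-9 + 4*A^-13 + A^-17
Summing the groups: <K> = -A^19 + 2*A^15 - 3*A^11 + 5*A^7 - 6*A^3 + 5*A^-1 - 5*A^-5 + 3*A^-9 - 2*A^-13 + A^-17
Normalise by the writhe: (-A^3)^(-w) = (-A^3)^(-1) = -A^-3, so f(A) = -A^-3 * <K> = A^16 - 2*A^12 + 3*A^8 - 5*A^4 + 6 - 5*A^-4 + 5*A^-8 - 3*A^-12 + 2*A^-16 - A^-20.
Substitute A = t^(-1/4), i.e. A^e → t^(-e/4): V(t) = -t^5 + 2*t^4 - 3*t^3 + 5*t^2 - 5*t + 6 - 5*t^-1 + 3*t^-2 - 2*t^-3 + t^-4

Answer: -t^5 + 2*t^4 - 3*t^3 + 5*t^2 - 5*t + 6 - 5*t^-1 + 3*t^-2 - 2*t^-3 + t^-4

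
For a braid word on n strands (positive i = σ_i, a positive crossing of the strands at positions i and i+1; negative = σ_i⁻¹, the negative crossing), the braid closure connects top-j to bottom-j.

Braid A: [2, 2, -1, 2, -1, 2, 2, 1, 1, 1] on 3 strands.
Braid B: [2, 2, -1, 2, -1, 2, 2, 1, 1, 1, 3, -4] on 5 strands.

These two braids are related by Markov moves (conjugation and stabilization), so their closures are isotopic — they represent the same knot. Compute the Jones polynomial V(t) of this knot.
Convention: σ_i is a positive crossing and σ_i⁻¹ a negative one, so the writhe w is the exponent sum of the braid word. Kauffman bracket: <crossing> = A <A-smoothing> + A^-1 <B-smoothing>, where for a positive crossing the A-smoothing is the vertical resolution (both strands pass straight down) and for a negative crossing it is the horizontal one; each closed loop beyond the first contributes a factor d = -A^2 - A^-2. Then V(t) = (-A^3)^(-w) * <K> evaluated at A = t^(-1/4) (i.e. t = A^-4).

Markov-equivalent braids have isotopic closures, hence identical knot invariants. Strip the Markov moves from each word to reach a common short braid β, then compute V(t) once on β.
Braid A: s2 s2 s1^-1 s2 s1^-1 s2 s2 s1 s1 s1 on 3 strands has no conjugating prefix/suffix or stabilization to strip; take β = s2 s2 s1^-1 s2 s1^-1 s2 s2 s1 s1 s1.
Braid B: s2 s2 s1^-1 s2 s1^-1 s2 s2 s1 s1 s1 s3 s4^-1 on 5 strands reduces by inverse Markov moves (closure unchanged at each step):
  Destabilize: the word has the form β·s4^-1 where s4^-1 occurs only as the final letter (β ∈ B_4); drop it and the last strand → 4 strands.
  Destabilize: the word has the form β·s3 where s3 occurs only as the final letter (β ∈ B_3); drop it and the last strand → 3 strands.
Reduced to β = s2 s2 s1^-1 s2 s1^-1 s2 s2 s1 s1 s1 on 3 strands, 10 crossings.
Both give the same β = s2 s2 s1^-1 s2 s1^-1 s2 s2 s1 s1 s1 on 3 strands, so one state sum suffices:
Braid: s2 s2 s1^-1 s2 s1^-1 s2 s2 s1 s1 s1 on 3 strands, 10 crossings.
Writhe w = (#positive) - (#negative) = 8 - 2 = 6.
Computing the Kauffman bracket via state sum. There are 2^10 = 1024 states.
Each crossing splits two ways (0=vertical, 1=horizontal). The state's weight is A^(#A-smoothings - #B-smoothings) * d^(loops - 1).
Tabulate the states by total A-exponent and number of loops L (A-exp: L × count):
  A^10: L=3 ×1
  A^8: L=2 ×7, L=4 ×3
  A^6: L=1 ×14, L=3 ×28, L=5 ×3
  A^4: L=2 ×88, L=4 ×31, L=6 ×1
  A^2: L=1 ×63, L=3 ×133, L=5 ×14
  A^0: L=2 ×159, L=4 ×91, L=6 ×2
  A^-2: L=3 ×180, L=5 ×30
  A^-4: L=4 ×116, L=6 ×4
  A^-6: L=5 ×45
  A^-8: L=6 ×10
  A^-10: L=7 ×1
Each group contributes A^e * Σ count * d^(L-1):
Powers of d = -A^2 - A^-2: d^2 = A^4 + 2 + A^-4; d^3 = -A^6 - 3*A^2 - 3*A^-2 - A^-6; d^4 = A^8 + 4*A^4 + 6 + 4*A^-4 + A^-8; d^5 = -A^10 - 5*A^6 - 10*A^2 - 10*A^-2 - 5*A^-6 - A^-10; d^6 = A^12 + 6*A^8 + 15*A^4 + 20 + 15*A^-4 + 6*A^-8 + A^-12.
  A^10 * (d^2) = A^14 + 2*A^10 + A^6
  A^8 * (7*d + 3*d^3) = -3*A^14 - 16*A^10 - 16*A^6 - 3*A^2
  A^6 * (14 + 28*d^2 + 3*d^4) = 3*A^14 + 40*A^10 + 88*A^6 + 40*A^2 + 3*A^-2
  A^4 * (88*d + 31*d^3 + d^5) = -A^14 - 36*A^10 - 191*A^6 - 191*A^2 - 36*A^-2 - A^-6
  A^2 * (63 + 133*d^2 + 14*d^4) = 14*A^10 + 189*A^6 + 413*A^2 + 189*A^-2 + 14*A^-6
  A^0 * (159*d + 91*d^3 + 2*d^5) = -2*A^10 - 101*A^6 - 452*A^2 - 452*A^-2 - 101*A^-6 - 2*A^-10
  A^-2 * (180*d^2 + 30*d^4) = 30*A^6 + 300*A^2 + 540*A^-2 + 300*A^-6 + 30*A^-10
  A^-4 * (116*d^3 + 4*d^5) = -4*A^6 - 136*A^2 - 388*A^-2 - 388*A^-6 - 136*A^-10 - 4*A^-14
  A^-6 * (45*d^4) = 45*A^2 + 180*A^-2 + 270*A^-6 + 180*A^-10 + 45*A^-14
  A^-8 * (10*d^5) = -10*A^2 - 50*A^-2 - 100*A^-6 - 100*A^-10 - 50*A^-14 - 10*A^-18
  A^-10 * (d^6) = A^2 + 6*A^-2 + 15*A^-6 + 20*A^-10 + 15*A^-14 + 6*A^-18 + A^-22
Summing the groups: <K> = 2*A^10 - 4*A^6 + 7*A^2 - 8*A^-2 + 9*A^-6 - 8*A^-10 + 6*A^-14 - 4*A^-18 + A^-22
Normalise by the writhe: (-A^3)^(-w) = (-A^3)^(-6) = A^-18, so f(A) = A^-18 * <K> = 2*A^-8 - 4*A^-12 + 7*A^-16 - 8*A^-20 + 9*A^-24 - 8*A^-28 + 6*A^-32 - 4*A^-36 + A^-40.
Substitute A = t^(-1/4), i.e. A^e → t^(-e/4): V(t) = t^10 - 4*t^9 + 6*t^8 - 8*t^7 + 9*t^6 - 8*t^5 + 7*t^4 - 4*t^3 + 2*t^2

Answer: t^10 - 4*t^9 + 6*t^8 - 8*t^7 + 9*t^6 - 8*t^5 + 7*t^4 - 4*t^3 + 2*t^2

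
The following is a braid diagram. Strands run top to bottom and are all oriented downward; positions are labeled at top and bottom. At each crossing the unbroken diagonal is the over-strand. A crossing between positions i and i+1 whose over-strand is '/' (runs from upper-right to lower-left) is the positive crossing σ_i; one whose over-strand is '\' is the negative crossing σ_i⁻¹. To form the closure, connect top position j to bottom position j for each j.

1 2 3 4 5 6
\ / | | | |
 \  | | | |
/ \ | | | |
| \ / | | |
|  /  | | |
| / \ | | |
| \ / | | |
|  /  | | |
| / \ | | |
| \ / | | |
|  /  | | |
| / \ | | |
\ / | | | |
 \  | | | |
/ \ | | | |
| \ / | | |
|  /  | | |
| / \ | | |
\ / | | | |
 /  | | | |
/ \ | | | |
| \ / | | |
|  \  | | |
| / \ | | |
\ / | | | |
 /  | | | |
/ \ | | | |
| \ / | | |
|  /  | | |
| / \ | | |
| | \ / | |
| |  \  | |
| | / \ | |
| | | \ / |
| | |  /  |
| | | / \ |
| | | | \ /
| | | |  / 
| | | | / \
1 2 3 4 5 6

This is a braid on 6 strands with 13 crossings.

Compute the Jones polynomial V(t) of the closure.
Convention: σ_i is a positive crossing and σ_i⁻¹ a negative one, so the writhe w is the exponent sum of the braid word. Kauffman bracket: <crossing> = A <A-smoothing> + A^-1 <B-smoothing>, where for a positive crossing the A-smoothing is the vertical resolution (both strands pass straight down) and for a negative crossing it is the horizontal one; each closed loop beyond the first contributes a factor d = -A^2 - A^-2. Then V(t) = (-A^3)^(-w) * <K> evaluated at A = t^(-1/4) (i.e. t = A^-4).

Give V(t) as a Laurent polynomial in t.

Reading the diagram top to bottom ('/'-over between positions i,i+1 = s_i, '\'-over = s_i^-1): braid word = s1^-1 s2 s2 s2 s1^-1 s2 s1 s2^-1 s1 s2 s3^-1 s4 s5.
The presented braid s1^-1 s2 s2 s2 s1^-1 s2 s1 s2^-1 s1 s2 s3^-1 s4 s5 on 6 strands reduces by inverse Markov moves (closure unchanged at each step):
  Destabilize: the word has the form β·s5 where s5 occurs only as the final letter (β ∈ B_5); drop it and the last strand → 5 strands.
  Destabilize: the word has the form β·s4 where s4 occurs only as the final letter (β ∈ B_4); drop it and the last strand → 4 strands.
  Destabilize: the word has the form β·s3^-1 where s3^-1 occurs only as the final letter (β ∈ B_3); drop it and the last strand → 3 strands.
Reduced to β = s1^-1 s2 s2 s2 s1^-1 s2 s1 s2^-1 s1 s2 on 3 strands, 10 crossings.
Compute on β:
Braid: s1^-1 s2 s2 s2 s1^-1 s2 s1 s2^-1 s1 s2 on 3 strands, 10 crossings.
Writhe w = (#positive) - (#negative) = 7 - 3 = 4.
Computing the Kauffman bracket via state sum. There are 2^10 = 1024 states.
For each crossing: s=0 is the vertical smoothing, s=1 horizontal. Crossing k contributes A^(sign_k * (1 - 2*s_k)); loop factor d = -A^2 - A^-2.
Tabulate the states by total A-exponent and number of loops L (A-exp: L × count):
  A^10: L=2 ×1
  A^8: L=1 ×5, L=3 ×5
  A^6: L=2 ×39, L=4 ×6
  A^4: L=1 ×34, L=3 ×85, L=5 ×1
  A^2: L=2 ×138, L=4 ×72
  A^0: L=1 ×48, L=3 ×167, L=5 ×37
  A^-2: L=2 ×91, L=4 ×109, L=6 ×10
  A^-4: L=3 ×82, L=5 ×37, L=7 ×1
  A^-6: L=4 ×40, L=6 ×5
  A^-8: L=5 ×10
  A^-10: L=6 ×1
Each group contributes A^e * Σ count * d^(L-1):
Powers of d = -A^2 - A^-2: d^2 = A^4 + 2 + A^-4; d^3 = -A^6 - 3*A^2 - 3*A^-2 - A^-6; d^4 = A^8 + 4*A^4 + 6 + 4*A^-4 + A^-8; d^5 = -A^10 - 5*A^6 - 10*A^2 - 10*A^-2 - 5*A^-6 - A^-10; d^6 = A^12 + 6*A^8 + 15*A^4 + 20 + 15*A^-4 + 6*A^-8 + A^-12.
  A^10 * (d) = -A^12 - A^8
  A^8 * (5 + 5*d^2) = 5*A^12 + 15*A^8 + 5*A^4
  A^6 * (39*d + 6*d^3) = -6*A^12 - 57*A^8 - 57*A^4 - 6
  A^4 * (34 + 85*d^2 + d^4) = A^12 + 89*A^8 + 210*A^4 + 89 + A^-4
  A^2 * (138*d + 72*d^3) = -72*A^8 - 354*A^4 - 354 - 72*A^-4
  A^0 * (48 + 167*d^2 + 37*d^4) = 37*A^8 + 315*A^4 + 604 + 315*A^-4 + 37*A^-8
  A^-2 * (91*d + 109*d^3 + 10*d^5) = -10*A^8 - 159*A^4 - 518 - 518*A^-4 - 159*A^-8 - 10*A^-12
  A^-4 * (82*d^2 + 37*d^4 + d^6) = A^8 + 43*A^4 + 245 + 406*A^-4 + 245*A^-8 + 43*A^-12 + A^-16
  A^-6 * (40*d^3 + 5*d^5) = -5*A^4 - 65 - 170*A^-4 - 170*A^-8 - 65*A^-12 - 5*A^-16
  A^-8 * (10*d^4) = 10 + 40*A^-4 + 60*A^-8 + 40*A^-12 + 10*A^-16
  A^-10 * (d^5) = -1 - 5*A^-4 - 10*A^-8 - 10*A^-12 - 5*A^-16 - A^-20
Summing the groups: <K> = -A^12 + 2*A^8 - 2*A^4 + 4 - 3*A^-4 + 3*A^-8 - 2*A^-12 + A^-16 - A^-20
Normalise by the writhe: (-A^3)^(-w) = (-A^3)^(-4) = A^-12, so f(A) = A^-12 * <K> = -1 + 2*A^-4 - 2*A^-8 + 4*A^-12 - 3*A^-16 + 3*A^-20 - 2*A^-24 + A^-28 - A^-32.
Substitute A = t^(-1/4), i.e. A^e → t^(-e/4): V(t) = -t^8 + t^7 - 2*t^6 + 3*t^5 - 3*t^4 + 4*t^3 - 2*t^2 + 2*t - 1

Answer: -t^8 + t^7 - 2*t^6 + 3*t^5 - 3*t^4 + 4*t^3 - 2*t^2 + 2*t - 1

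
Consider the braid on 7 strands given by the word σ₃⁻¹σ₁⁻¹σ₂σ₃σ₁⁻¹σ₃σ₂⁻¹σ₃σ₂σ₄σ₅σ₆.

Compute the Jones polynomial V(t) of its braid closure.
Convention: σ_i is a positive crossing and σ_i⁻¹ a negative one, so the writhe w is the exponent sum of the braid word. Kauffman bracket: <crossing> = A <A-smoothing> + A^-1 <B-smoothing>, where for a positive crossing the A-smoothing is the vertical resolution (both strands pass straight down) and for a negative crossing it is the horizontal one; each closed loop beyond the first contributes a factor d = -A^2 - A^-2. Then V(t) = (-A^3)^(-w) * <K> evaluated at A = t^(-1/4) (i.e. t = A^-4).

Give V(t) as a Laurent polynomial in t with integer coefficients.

The presented braid s3^-1 s1^-1 s2 s3 s1^-1 s3 s2^-1 s3 s2 s4 s5 s6 on 7 strands reduces by inverse Markov moves (closure unchanged at each step):
  Destabilize: the word has the form β·s6 where s6 occurs only as the final letter (β ∈ B_6); drop it and the last strand → 6 strands.
  Destabilize: the word has the form β·s5 where s5 occurs only as the final letter (β ∈ B_5); drop it and the last strand → 5 strands.
  Destabilize: the word has the form β·s4 where s4 occurs only as the final letter (β ∈ B_4); drop it and the last strand → 4 strands.
Reduced to β = s3^-1 s1^-1 s2 s3 s1^-1 s3 s2^-1 s3 s2 on 4 strands, 9 crossings.
Compute on β:
Braid: s3^-1 s1^-1 s2 s3 s1^-1 s3 s2^-1 s3 s2 on 4 strands, 9 crossings.
Writhe w = (#positive) - (#negative) = 5 - 4 = 1.
Computing the Kauffman bracket via state sum. There are 2^9 = 512 states.
Smooth each crossing (0=||, 1=⌣⌢); contribution A^(Σ sign_k(1-2s_k)) * d^(L-1).
Tabulate the states by total A-exponent and number of loops L (A-exp: L × count):
  A^9: L=2 ×1
  A^7: L=1 ×3, L=3 ×6
  A^5: L=2 ×26, L=4 ×10
  A^3: L=1 ×21, L=3 ×58, L=5 ×5
  A^1: L=2 ×86, L=4 ×39, L=6 ×1
  A^-1: L=1 ×35, L=3 ×80, L=5 ×11
  A^-3: L=2 ×53, L=4 ×30, L=6 ×1
  A^-5: L=3 ×32, L=5 ×4
  A^-7: L=4 ×9
  A^-9: L=5 ×1
Each group contributes A^e * Σ count * d^(L-1):
Powers of d = -A^2 - A^-2: d^2 = A^4 + 2 + A^-4; d^3 = -A^6 - 3*A^2 - 3*A^-2 - A^-6; d^4 = A^8 + 4*A^4 + 6 + 4*A^-4 + A^-8; d^5 = -A^10 - 5*A^6 - 10*A^2 - 10*A^-2 - 5*A^-6 - A^-10.
  A^9 * (d) = -A^11 - A^7
  A^7 * (3 + 6*d^2) = 6*A^11 + 15*A^7 + 6*A^3
  A^5 * (26*d + 10*d^3) = -10*A^11 - 56*A^7 - 56*A^3 - 10*A^-1
  A^3 * (21 + 58*d^2 + 5*d^4) = 5*A^11 + 78*A^7 + 167*A^3 + 78*A^-1 + 5*A^-5
  A^1 * (86*d + 39*d^3 + d^5) = -A^11 - 44*A^7 - 213*A^3 - 213*A^-1 - 44*A^-5 - A^-9
  A^-1 * (35 + 80*d^2 + 11*d^4) = 11*A^7 + 124*A^3 + 261*A^-1 + 124*A^-5 + 11*A^-9
  A^-3 * (53*d + 30*d^3 + d^5) = -A^7 - 35*A^3 - 153*A^-1 - 153*A^-5 - 35*A^-9 - A^-13
  A^-5 * (32*d^2 + 4*d^4) = 4*A^3 + 48*A^-1 + 88*A^-5 + 48*A^-9 + 4*A^-13
  A^-7 * (9*d^3) = -9*A^-1 - 27*A^-5 - 27*A^-9 - 9*A^-13
  A^-9 * (d^4) = A^-1 + 4*A^-5 + 6*A^-9 + 4*A^-13 + A^-17
Summing the groups: <K> = -A^11 + 2*A^7 - 3*A^3 + 3*A^-1 - 3*A^-5 + 2*A^-9 - 2*A^-13 + A^-17
Normalise by the writhe: (-A^3)^(-w) = (-A^3)^(-1) = -A^-3, so f(A) = -A^-3 * <K> = A^8 - 2*A^4 + 3 - 3*A^-4 + 3*A^-8 - 2*A^-12 + 2*A^-16 - A^-20.
Substitute A = t^(-1/4), i.e. A^e → t^(-e/4): V(t) = -t^5 + 2*t^4 - 2*t^3 + 3*t^2 - 3*t + 3 - 2*t^-1 + t^-2

Answer: -t^5 + 2*t^4 - 2*t^3 + 3*t^2 - 3*t + 3 - 2*t^-1 + t^-2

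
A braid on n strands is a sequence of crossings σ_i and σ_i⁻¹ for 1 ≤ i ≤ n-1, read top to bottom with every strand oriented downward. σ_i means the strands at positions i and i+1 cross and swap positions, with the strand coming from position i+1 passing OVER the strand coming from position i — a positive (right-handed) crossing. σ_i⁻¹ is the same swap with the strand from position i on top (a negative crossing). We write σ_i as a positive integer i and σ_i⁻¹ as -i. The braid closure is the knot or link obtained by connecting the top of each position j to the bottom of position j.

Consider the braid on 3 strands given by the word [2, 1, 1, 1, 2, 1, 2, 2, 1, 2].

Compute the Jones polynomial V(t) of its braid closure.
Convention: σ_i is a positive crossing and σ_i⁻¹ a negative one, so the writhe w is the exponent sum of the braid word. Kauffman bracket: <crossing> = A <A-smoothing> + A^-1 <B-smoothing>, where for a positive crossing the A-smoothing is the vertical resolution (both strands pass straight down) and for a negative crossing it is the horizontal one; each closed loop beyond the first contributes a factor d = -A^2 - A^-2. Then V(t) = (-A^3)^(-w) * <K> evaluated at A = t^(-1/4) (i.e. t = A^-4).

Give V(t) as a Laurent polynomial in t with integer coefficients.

Braid: s2 s1 s1 s1 s2 s1 s2 s2 s1 s2 on 3 strands, 10 crossings.
Writhe w = (#positive) - (#negative) = 10 - 0 = 10.
State-sum expansion of <K>. There are 2^10 = 1024 states.
Each crossing splits two ways (0=vertical, 1=horizontal). The state's weight is A^(#A-smoothings - #B-smoothings) * d^(loops - 1).
Tabulate the states by total A-exponent and number of loops L (A-exp: L × count):
  A^10: L=3 ×1
  A^8: L=2 ×10
  A^6: L=1 ×25, L=3 ×20
  A^4: L=2 ×100, L=4 ×20
  A^2: L=1 ×36, L=3 ×164, L=5 ×10
  A^0: L=2 ×108, L=4 ×142, L=6 ×2
  A^-2: L=1 ×12, L=3 ×129, L=5 ×69
  A^-4: L=2 ×24, L=4 ×78, L=6 ×18
  A^-6: L=3 ×19, L=5 ×24, L=7 ×2
  A^-8: L=4 ×7, L=6 ×3
  A^-10: L=5 ×1
Each group contributes A^e * Σ count * d^(L-1):
Powers of d = -A^2 - A^-2: d^2 = A^4 + 2 + A^-4; d^3 = -A^6 - 3*A^2 - 3*A^-2 - A^-6; d^4 = A^8 + 4*A^4 + 6 + 4*A^-4 + A^-8; d^5 = -A^10 - 5*A^6 - 10*A^2 - 10*A^-2 - 5*A^-6 - A^-10; d^6 = A^12 + 6*A^8 + 15*A^4 + 20 + 15*A^-4 + 6*A^-8 + A^-12.
  A^10 * (d^2) = A^14 + 2*A^10 + A^6
  A^8 * (10*d) = -10*A^10 - 10*A^6
  A^6 * (25 + 20*d^2) = 20*A^10 + 65*A^6 + 20*A^2
  A^4 * (100*d + 20*d^3) = -20*A^10 - 160*A^6 - 160*A^2 - 20*A^-2
  A^2 * (36 + 164*d^2 + 10*d^4) = 10*A^10 + 204*A^6 + 424*A^2 + 204*A^-2 + 10*A^-6
  A^0 * (108*d + 142*d^3 + 2*d^5) = -2*A^10 - 152*A^6 - 554*A^2 - 554*A^-2 - 152*A^-6 - 2*A^-10
  A^-2 * (12 + 129*d^2 + 69*d^4) = 69*A^6 + 405*A^2 + 684*A^-2 + 405*A^-6 + 69*A^-10
  A^-4 * (24*d + 78*d^3 + 18*d^5) = -18*A^6 - 168*A^2 - 438*A^-2 - 438*A^-6 - 168*A^-10 - 18*A^-14
  A^-6 * (19*d^2 + 24*d^4 + 2*d^6) = 2*A^6 + 36*A^2 + 145*A^-2 + 222*A^-6 + 145*A^-10 + 36*A^-14 + 2*A^-18
  A^-8 * (7*d^3 + 3*d^5) = -3*A^2 - 22*A^-2 - 51*A^-6 - 51*A^-10 - 22*A^-14 - 3*A^-18
  A^-10 * (d^4) = A^-2 + 4*A^-6 + 6*A^-10 + 4*A^-14 + A^-18
Summing the groups: <K> = A^14 + A^6 - A^-10
Normalise by the writhe: (-A^3)^(-w) = (-A^3)^(-10) = A^-30, so f(A) = A^-30 * <K> = A^-16 + A^-24 - A^-40.
Substitute A = t^(-1/4), i.e. A^e → t^(-e/4): V(t) = -t^10 + t^6 + t^4

Answer: -t^10 + t^6 + t^4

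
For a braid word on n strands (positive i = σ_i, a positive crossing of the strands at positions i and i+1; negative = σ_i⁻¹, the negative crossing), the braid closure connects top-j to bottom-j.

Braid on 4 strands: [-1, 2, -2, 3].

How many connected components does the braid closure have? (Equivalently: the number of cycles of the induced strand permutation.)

2

Derivation:
Track the strand permutation on 4 strands, starting from identity.
  step 1: s1^-1 swaps positions 1,2 -> [2 1 3 4]
  step 2: s2 swaps positions 2,3 -> [2 3 1 4]
  step 3: s2^-1 swaps positions 2,3 -> [2 1 3 4]
  step 4: s3 swaps positions 3,4 -> [2 1 4 3]
Final permutation (position -> original strand): [2 1 4 3]
Closure components = cycle count of this permutation = 2.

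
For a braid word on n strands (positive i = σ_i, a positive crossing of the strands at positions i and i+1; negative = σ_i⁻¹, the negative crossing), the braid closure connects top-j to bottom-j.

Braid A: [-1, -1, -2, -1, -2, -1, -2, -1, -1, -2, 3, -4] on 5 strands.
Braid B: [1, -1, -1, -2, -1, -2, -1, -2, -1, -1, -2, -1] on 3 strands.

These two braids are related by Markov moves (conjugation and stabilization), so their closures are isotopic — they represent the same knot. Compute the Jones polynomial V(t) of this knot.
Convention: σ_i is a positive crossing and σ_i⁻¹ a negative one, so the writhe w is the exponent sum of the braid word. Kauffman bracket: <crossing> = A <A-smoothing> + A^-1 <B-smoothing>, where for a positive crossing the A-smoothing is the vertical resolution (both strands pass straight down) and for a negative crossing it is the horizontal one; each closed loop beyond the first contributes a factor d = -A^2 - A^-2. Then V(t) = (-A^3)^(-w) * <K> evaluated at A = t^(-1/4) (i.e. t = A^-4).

Markov-equivalent braids have isotopic closures, hence identical knot invariants. Strip the Markov moves from each word to reach a common short braid β, then compute V(t) once on β.
Braid A: s1^-1 s1^-1 s2^-1 s1^-1 s2^-1 s1^-1 s2^-1 s1^-1 s1^-1 s2^-1 s3 s4^-1 on 5 strands reduces by inverse Markov moves (closure unchanged at each step):
  Destabilize: the word has the form β·s4^-1 where s4^-1 occurs only as the final letter (β ∈ B_4); drop it and the last strand → 4 strands.
  Destabilize: the word has the form β·s3 where s3 occurs only as the final letter (β ∈ B_3); drop it and the last strand → 3 strands.
Reduced to β = s1^-1 s1^-1 s2^-1 s1^-1 s2^-1 s1^-1 s2^-1 s1^-1 s1^-1 s2^-1 on 3 strands, 10 crossings.
Braid B: s1 s1^-1 s1^-1 s2^-1 s1^-1 s2^-1 s1^-1 s2^-1 s1^-1 s1^-1 s2^-1 s1^-1 on 3 strands reduces by inverse Markov moves (closure unchanged at each step):
  Deconjugate: the word is γ·β·γ⁻¹ with γ = s1 (prefix) and γ⁻¹ = s1^-1 (suffix); strip both.
Reduced to β = s1^-1 s1^-1 s2^-1 s1^-1 s2^-1 s1^-1 s2^-1 s1^-1 s1^-1 s2^-1 on 3 strands, 10 crossings.
Both give the same β = s1^-1 s1^-1 s2^-1 s1^-1 s2^-1 s1^-1 s2^-1 s1^-1 s1^-1 s2^-1 on 3 strands, so one state sum suffices:
Braid: s1^-1 s1^-1 s2^-1 s1^-1 s2^-1 s1^-1 s2^-1 s1^-1 s1^-1 s2^-1 on 3 strands, 10 crossings.
Writhe w = (#positive) - (#negative) = 0 - 10 = -10.
Computing the Kauffman bracket via state sum. There are 2^10 = 1024 states.
Each crossing splits two ways (0=vertical, 1=horizontal). The state's weight is A^(#A-smoothings - #B-smoothings) * d^(loops - 1).
Tabulate the states by total A-exponent and number of loops L (A-exp: L × count):
  A^10: L=3 ×1
  A^8: L=2 ×4, L=4 ×6
  A^6: L=1 ×4, L=3 ×30, L=5 ×11
  A^4: L=2 ×48, L=4 ×65, L=6 ×7
  A^2: L=1 ×24, L=3 ×140, L=5 ×45, L=7 ×1
  A^0: L=2 ×129, L=4 ×117, L=6 ×6
  A^-2: L=1 ×43, L=3 ×151, L=5 ×16
  A^-4: L=2 ×96, L=4 ×24
  A^-6: L=1 ×24, L=3 ×21
  A^-8: L=2 ×10
  A^-10: L=3 ×1
Each group contributes A^e * Σ count * d^(L-1):
Powers of d = -A^2 - A^-2: d^2 = A^4 + 2 + A^-4; d^3 = -A^6 - 3*A^2 - 3*A^-2 - A^-6; d^4 = A^8 + 4*A^4 + 6 + 4*A^-4 + A^-8; d^5 = -A^10 - 5*A^6 - 10*A^2 - 10*A^-2 - 5*A^-6 - A^-10; d^6 = A^12 + 6*A^8 + 15*A^4 + 20 + 15*A^-4 + 6*A^-8 + A^-12.
  A^10 * (d^2) = A^14 + 2*A^10 + A^6
  A^8 * (4*d + 6*d^3) = -6*A^14 - 22*A^10 - 22*A^6 - 6*A^2
  A^6 * (4 + 30*d^2 + 11*d^4) = 11*A^14 + 74*A^10 + 130*A^6 + 74*A^2 + 11*A^-2
  A^4 * (48*d + 65*d^3 + 7*d^5) = -7*A^14 - 100*A^10 - 313*A^6 - 313*A^2 - 100*A^-2 - 7*A^-6
  A^2 * (24 + 140*d^2 + 45*d^4 + d^6) = A^14 + 51*A^10 + 335*A^6 + 594*A^2 + 335*A^-2 + 51*A^-6 + A^-10
  A^0 * (129*d + 117*d^3 + 6*d^5) = -6*A^10 - 147*A^6 - 540*A^2 - 540*A^-2 - 147*A^-6 - 6*A^-10
  A^-2 * (43 + 151*d^2 + 16*d^4) = 16*A^6 + 215*A^2 + 441*A^-2 + 215*A^-6 + 16*A^-10
  A^-4 * (96*d + 24*d^3) = -24*A^2 - 168*A^-2 - 168*A^-6 - 24*A^-10
  A^-6 * (24 + 21*d^2) = 21*A^-2 + 66*A^-6 + 21*A^-10
  A^-8 * (10*d) = -10*A^-6 - 10*A^-10
  A^-10 * (d^2) = A^-6 + 2*A^-10 + A^-14
Summing the groups: <K> = -A^10 + A^-6 + A^-14
Normalise by the writhe: (-A^3)^(-w) = (-A^3)^(10) = A^30, so f(A) = A^30 * <K> = -A^40 + A^24 + A^16.
Substitute A = t^(-1/4), i.e. A^e → t^(-e/4): V(t) = t^-4 + t^-6 - t^-10

Answer: t^-4 + t^-6 - t^-10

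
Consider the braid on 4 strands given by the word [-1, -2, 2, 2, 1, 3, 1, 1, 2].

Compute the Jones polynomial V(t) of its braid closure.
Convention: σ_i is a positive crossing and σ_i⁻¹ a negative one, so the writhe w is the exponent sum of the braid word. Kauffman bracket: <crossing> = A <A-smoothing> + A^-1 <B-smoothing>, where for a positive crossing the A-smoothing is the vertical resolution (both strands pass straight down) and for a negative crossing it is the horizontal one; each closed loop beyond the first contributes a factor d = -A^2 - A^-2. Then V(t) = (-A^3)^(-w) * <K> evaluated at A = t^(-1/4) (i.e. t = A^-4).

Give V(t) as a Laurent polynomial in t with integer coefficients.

First cancel adjacent σ_i σ_i⁻¹ pairs (Reidemeister II — same braid, same closure): s1^-1 s2^-1 s2 s2 s1 s3 s1 s1 s2 → s1^-1 s2 s1 s3 s1 s1 s2.
Braid: s1^-1 s2 s1 s3 s1 s1 s2 on 4 strands, 7 crossings.
Writhe w = (#positive) - (#negative) = 6 - 1 = 5.
State-sum expansion of <K>. There are 2^7 = 128 states.
Smooth each crossing (0=||, 1=⌣⌢); contribution A^(Σ sign_k(1-2s_k)) * d^(L-1).
Tabulate the states by total A-exponent and number of loops L (A-exp: L × count):
  A^7: L=3 ×1
  A^5: L=2 ×3, L=4 ×4
  A^3: L=1 ×2, L=3 ×16, L=5 ×3
  A^1: L=2 ×21, L=4 ×13, L=6 ×1
  A^-1: L=1 ×9, L=3 ×22, L=5 ×4
  A^-3: L=2 ×12, L=4 ×9
  A^-5: L=3 ×6, L=5 ×1
  A^-7: L=4 ×1
Each group contributes A^e * Σ count * d^(L-1):
Powers of d = -A^2 - A^-2: d^2 = A^4 + 2 + A^-4; d^3 = -A^6 - 3*A^2 - 3*A^-2 - A^-6; d^4 = A^8 + 4*A^4 + 6 + 4*A^-4 + A^-8; d^5 = -A^10 - 5*A^6 - 10*A^2 - 10*A^-2 - 5*A^-6 - A^-10.
  A^7 * (d^2) = A^11 + 2*A^7 + A^3
  A^5 * (3*d + 4*d^3) = -4*A^11 - 15*A^7 - 15*A^3 - 4*A^-1
  A^3 * (2 + 16*d^2 + 3*d^4) = 3*A^11 + 28*A^7 + 52*A^3 + 28*A^-1 + 3*A^-5
  A^1 * (21*d + 13*d^3 + d^5) = -A^11 - 18*A^7 - 70*A^3 - 70*A^-1 - 18*A^-5 - A^-9
  A^-1 * (9 + 22*d^2 + 4*d^4) = 4*A^7 + 38*A^3 + 77*A^-1 + 38*A^-5 + 4*A^-9
  A^-3 * (12*d + 9*d^3) = -9*A^3 - 39*A^-1 - 39*A^-5 - 9*A^-9
  A^-5 * (6*d^2 + d^4) = A^3 + 10*A^-1 + 18*A^-5 + 10*A^-9 + A^-13
  A^-7 * (d^3) = -A^-1 - 3*A^-5 - 3*A^-9 - A^-13
Summing the groups: <K> = -A^11 + A^7 - 2*A^3 + A^-1 - A^-5 + A^-9
Normalise by the writhe: (-A^3)^(-w) = (-A^3)^(-5) = -A^-15, so f(A) = -A^-15 * <K> = A^-4 - A^-8 + 2*A^-12 - A^-16 + A^-20 - A^-24.
Substitute A = t^(-1/4), i.e. A^e → t^(-e/4): V(t) = -t^6 + t^5 - t^4 + 2*t^3 - t^2 + t

Answer: -t^6 + t^5 - t^4 + 2*t^3 - t^2 + t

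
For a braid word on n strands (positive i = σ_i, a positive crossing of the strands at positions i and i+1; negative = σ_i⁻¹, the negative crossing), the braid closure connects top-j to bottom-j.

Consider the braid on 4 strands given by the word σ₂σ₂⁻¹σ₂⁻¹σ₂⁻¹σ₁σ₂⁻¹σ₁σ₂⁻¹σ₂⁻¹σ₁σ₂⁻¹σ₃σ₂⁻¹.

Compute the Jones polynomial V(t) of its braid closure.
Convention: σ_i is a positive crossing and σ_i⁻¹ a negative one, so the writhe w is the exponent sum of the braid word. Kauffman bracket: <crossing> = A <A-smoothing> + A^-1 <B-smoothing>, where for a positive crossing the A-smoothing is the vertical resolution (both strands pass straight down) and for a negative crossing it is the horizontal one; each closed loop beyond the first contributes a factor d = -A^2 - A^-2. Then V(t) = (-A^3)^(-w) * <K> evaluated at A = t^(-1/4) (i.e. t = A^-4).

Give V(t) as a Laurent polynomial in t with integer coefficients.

The presented braid s2 s2^-1 s2^-1 s2^-1 s1 s2^-1 s1 s2^-1 s2^-1 s1 s2^-1 s3 s2^-1 on 4 strands reduces by inverse Markov moves (closure unchanged at each step):
  Deconjugate: the word is γ·β·γ⁻¹ with γ = s2 (prefix) and γ⁻¹ = s2^-1 (suffix); strip both.
  Destabilize: the word has the form β·s3 where s3 occurs only as the final letter (β ∈ B_3); drop it and the last strand → 3 strands.
Reduced to β = s2^-1 s2^-1 s2^-1 s1 s2^-1 s1 s2^-1 s2^-1 s1 s2^-1 on 3 strands, 10 crossings.
Compute on β:
Braid: s2^-1 s2^-1 s2^-1 s1 s2^-1 s1 s2^-1 s2^-1 s1 s2^-1 on 3 strands, 10 crossings.
Writhe w = (#positive) - (#negative) = 3 - 7 = -4.
Computing the Kauffman bracket via state sum. There are 2^10 = 1024 states.
Smooth each crossing (0=||, 1=⌣⌢); contribution A^(Σ sign_k(1-2s_k)) * d^(L-1).
Tabulate the states by total A-exponent and number of loops L (A-exp: L × count):
  A^10: L=8 ×1
  A^8: L=7 ×10
  A^6: L=6 ×45
  A^4: L=5 ×119, L=7 ×1
  A^2: L=4 ×202, L=6 ×8
  A^0: L=3 ×224, L=5 ×28
  A^-2: L=2 ×156, L=4 ×53, L=6 ×1
  A^-4: L=1 ×57, L=3 ×59, L=5 ×4
  A^-6: L=2 ×38, L=4 ×7
  A^-8: L=3 ×10
  A^-10: L=4 ×1
Each group contributes A^e * Σ count * d^(L-1):
Powers of d = -A^2 - A^-2: d^2 = A^4 + 2 + A^-4; d^3 = -A^6 - 3*A^2 - 3*A^-2 - A^-6; d^4 = A^8 + 4*A^4 + 6 + 4*A^-4 + A^-8; d^5 = -A^10 - 5*A^6 - 10*A^2 - 10*A^-2 - 5*A^-6 - A^-10; d^6 = A^12 + 6*A^8 + 15*A^4 + 20 + 15*A^-4 + 6*A^-8 + A^-12; d^7 = -A^14 - 7*A^10 - 21*A^6 - 35*A^2 - 35*A^-2 - 21*A^-6 - 7*A^-10 - A^-14.
  A^10 * (d^7) = -A^24 - 7*A^20 - 21*A^16 - 35*A^12 - 35*A^8 - 21*A^4 - 7 - A^-4
  A^8 * (10*d^6) = 10*A^20 + 60*A^16 + 150*A^12 + 200*A^8 + 150*A^4 + 60 + 10*A^-4
  A^6 * (45*d^5) = -45*A^16 - 225*A^12 - 450*A^8 - 450*A^4 - 225 - 45*A^-4
  A^4 * (119*d^4 + d^6) = A^16 + 125*A^12 + 491*A^8 + 734*A^4 + 491 + 125*A^-4 + A^-8
  A^2 * (202*d^3 + 8*d^5) = -8*A^12 - 242*A^8 - 686*A^4 - 686 - 242*A^-4 - 8*A^-8
  A^0 * (224*d^2 + 28*d^4) = 28*A^8 + 336*A^4 + 616 + 336*A^-4 + 28*A^-8
  A^-2 * (156*d + 53*d^3 + d^5) = -A^8 - 58*A^4 - 325 - 325*A^-4 - 58*A^-8 - A^-12
  A^-4 * (57 + 59*d^2 + 4*d^4) = 4*A^4 + 75 + 199*A^-4 + 75*A^-8 + 4*A^-12
  A^-6 * (38*d + 7*d^3) = -7 - 59*A^-4 - 59*A^-8 - 7*A^-12
  A^-8 * (10*d^2) = 10*A^-4 + 20*A^-8 + 10*A^-12
  A^-10 * (d^3) = -A^-4 - 3*A^-8 - 3*A^-12 - A^-16
Summing the groups: <K> = -A^24 + 3*A^20 - 5*A^16 + 7*A^12 - 9*A^8 + 9*A^4 - 8 + 7*A^-4 - 4*A^-8 + 3*A^-12 - A^-16
Normalise by the writhe: (-A^3)^(-w) = (-A^3)^(4) = A^12, so f(A) = A^12 * <K> = -A^36 + 3*A^32 - 5*A^28 + 7*A^24 - 9*A^20 + 9*A^16 - 8*A^12 + 7*A^8 - 4*A^4 + 3 - A^-4.
Substitute A = t^(-1/4), i.e. A^e → t^(-e/4): V(t) = -t + 3 - 4*t^-1 + 7*t^-2 - 8*t^-3 + 9*t^-4 - 9*t^-5 + 7*t^-6 - 5*t^-7 + 3*t^-8 - t^-9

Answer: -t + 3 - 4*t^-1 + 7*t^-2 - 8*t^-3 + 9*t^-4 - 9*t^-5 + 7*t^-6 - 5*t^-7 + 3*t^-8 - t^-9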